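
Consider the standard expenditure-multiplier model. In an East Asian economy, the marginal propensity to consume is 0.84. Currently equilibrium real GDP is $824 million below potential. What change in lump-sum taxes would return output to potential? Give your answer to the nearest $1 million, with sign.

Spending multiplier = 1/(1 − MPC) = 1/(1 − 0.84) = 1/0.16 = 6.25.
Tax multiplier = −c·k = −0.84/0.16 = −5.25. Need ΔY = +$824 million, so ΔT = ΔY/(−c·k) = −(+$824 million) × 0.16 / 0.84 ≈ −$157 million.
The government should cut lump-sum taxes by $157 million.

−$157 million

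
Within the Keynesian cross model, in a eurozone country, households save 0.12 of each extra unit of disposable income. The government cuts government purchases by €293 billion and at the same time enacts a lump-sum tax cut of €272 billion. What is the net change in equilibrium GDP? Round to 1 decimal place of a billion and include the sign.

−€447.0 billion

MPC = 1 − MPS = 1 − 0.12 = 0.88.
Expenditure multiplier = 1/(1 − MPC) = 1/(1 − 0.88) = 1/0.12 ≈ 8.333.
ΔG contributes k·ΔG = (−€293 billion) / 0.12 ≈ −€2,441.7 billion.
ΔT of −€272 billion changes first-round spending by −c·ΔT = +€239.36 billion, contributing k·(−c·ΔT) = (+€239.36 billion) / 0.12 ≈ +€1,994.7 billion.
Net ΔY = k(ΔG − c·ΔT) = (−€53.64 billion) / 0.12 = −€447 billion.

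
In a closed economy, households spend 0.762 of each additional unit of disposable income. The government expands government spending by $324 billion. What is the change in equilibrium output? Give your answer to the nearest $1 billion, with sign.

Spending multiplier = 1/(1 − MPC) = 1/(1 − 0.762) = 1/0.238 ≈ 4.202.
ΔY = k × ΔG = (+$324 billion) / 0.238 ≈ +$1,361 billion.

+$1,361 billion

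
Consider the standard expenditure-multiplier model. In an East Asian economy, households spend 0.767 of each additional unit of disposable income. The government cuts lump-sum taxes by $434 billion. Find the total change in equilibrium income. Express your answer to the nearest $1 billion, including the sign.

A lump-sum tax change of −$434 billion shifts disposable income by +$434 billion; first-round consumption changes by −c × ΔT = −0.767 × (−$434 billion) = +$332.878 billion.
Expenditure multiplier = 1/(1 − MPC) = 1/(1 − 0.767) = 1/0.233 ≈ 4.292.
The tax multiplier is −c × k ≈ −3.292, so ΔY = k × (−c·ΔT) = (+$332.878 billion) / 0.233 ≈ +$1,429 billion.

+$1,429 billion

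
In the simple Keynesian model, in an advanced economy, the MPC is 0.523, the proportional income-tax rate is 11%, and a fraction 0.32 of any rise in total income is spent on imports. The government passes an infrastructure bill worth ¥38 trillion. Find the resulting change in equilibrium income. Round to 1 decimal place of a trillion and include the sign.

+¥44.5 trillion

Spending multiplier = 1/(1 − c(1−t) + m) = 1/(1 − 0.523×0.89 + 0.32) = 1/0.85453 ≈ 1.17.
ΔY = k × ΔG = (+¥38 trillion) / 0.85453 ≈ +¥44.5 trillion.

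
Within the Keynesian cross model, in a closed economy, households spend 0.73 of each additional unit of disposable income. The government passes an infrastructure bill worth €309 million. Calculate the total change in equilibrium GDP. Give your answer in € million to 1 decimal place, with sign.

+€1,144.4 million

Expenditure multiplier = 1/(1 − MPC) = 1/(1 − 0.73) = 1/0.27 ≈ 3.704.
ΔY = k × ΔG = (+€309 million) / 0.27 ≈ +€1,144.4 million.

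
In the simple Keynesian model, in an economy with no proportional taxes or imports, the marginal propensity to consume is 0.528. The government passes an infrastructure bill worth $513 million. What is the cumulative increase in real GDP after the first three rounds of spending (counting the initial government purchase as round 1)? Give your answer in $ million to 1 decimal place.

$926.9 million

Round 1 adds ΔG = $513 million; each later round is MPC = 0.528 times the previous.
After 3 rounds: 513 + 270.864 + 143.016192 = ΔG·(1 − c^3)/(1 − c) = 513 × (1 − 0.147197952)/0.472 ≈ $926.9 million.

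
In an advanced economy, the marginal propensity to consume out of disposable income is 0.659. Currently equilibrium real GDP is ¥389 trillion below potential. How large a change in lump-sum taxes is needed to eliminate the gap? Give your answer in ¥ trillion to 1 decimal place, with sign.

−¥201.3 trillion

Spending multiplier = 1/(1 − MPC) = 1/(1 − 0.659) = 1/0.341 ≈ 2.933.
Tax multiplier = −c·k = −0.659/0.341 ≈ −1.933. Need ΔY = +¥389 trillion, so ΔT = ΔY/(−c·k) = −(+¥389 trillion) × 0.341 / 0.659 ≈ −¥201.3 trillion.
The government should cut lump-sum taxes by ¥201.3 trillion.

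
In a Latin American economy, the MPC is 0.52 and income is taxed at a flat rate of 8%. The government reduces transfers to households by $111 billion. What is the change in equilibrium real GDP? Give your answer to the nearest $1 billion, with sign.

−$111 billion

The transfer change shifts disposable income by −$111 billion, so first-round consumption changes by c·ΔTR = 0.52 × (−$111 billion) = −$57.72 billion.
Expenditure multiplier = 1/(1 − c(1−t)) = 1/(1 − 0.52×0.92) = 1/0.5216 ≈ 1.917.
The transfer multiplier is c × k ≈ 0.997, so ΔY = k × (c·ΔTR) = (−$57.72 billion) / 0.5216 ≈ −$111 billion.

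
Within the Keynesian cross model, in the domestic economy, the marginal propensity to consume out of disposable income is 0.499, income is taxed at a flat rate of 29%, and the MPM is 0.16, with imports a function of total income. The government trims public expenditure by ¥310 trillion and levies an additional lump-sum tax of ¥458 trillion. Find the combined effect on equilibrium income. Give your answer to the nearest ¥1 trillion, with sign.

−¥668 trillion

Expenditure multiplier = 1/(1 − c(1−t) + m) = 1/(1 − 0.499×0.71 + 0.16) = 1/0.80571 ≈ 1.241.
ΔG contributes k·ΔG = (−¥310 trillion) / 0.80571 ≈ −¥384.8 trillion.
ΔT of +¥458 trillion changes first-round spending by −c·ΔT = −¥228.542 trillion, contributing k·(−c·ΔT) = (−¥228.542 trillion) / 0.80571 ≈ −¥283.7 trillion.
Net ΔY = k(ΔG − c·ΔT) = (−¥538.542 trillion) / 0.80571 ≈ −¥668 trillion.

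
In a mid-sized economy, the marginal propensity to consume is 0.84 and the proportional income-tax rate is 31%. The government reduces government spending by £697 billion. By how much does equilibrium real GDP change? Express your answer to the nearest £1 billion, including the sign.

−£1,658 billion

Government-spending multiplier = 1/(1 − c(1−t)) = 1/(1 − 0.84×0.69) = 1/0.4204 ≈ 2.379.
ΔY = k × ΔG = (−£697 billion) / 0.4204 ≈ −£1,658 billion.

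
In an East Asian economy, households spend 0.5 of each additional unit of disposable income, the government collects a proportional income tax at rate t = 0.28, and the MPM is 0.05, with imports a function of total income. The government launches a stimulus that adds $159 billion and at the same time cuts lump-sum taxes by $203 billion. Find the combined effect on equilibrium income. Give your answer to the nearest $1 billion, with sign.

Expenditure multiplier = 1/(1 − c(1−t) + m) = 1/(1 − 0.5×0.72 + 0.05) = 1/0.69 ≈ 1.449.
ΔG contributes k·ΔG = (+$159 billion) / 0.69 ≈ +$230.4 billion.
ΔT of −$203 billion changes first-round spending by −c·ΔT = +$101.5 billion, contributing k·(−c·ΔT) = (+$101.5 billion) / 0.69 ≈ +$147.1 billion.
Net ΔY = k(ΔG − c·ΔT) = (+$260.5 billion) / 0.69 ≈ +$378 billion.

+$378 billion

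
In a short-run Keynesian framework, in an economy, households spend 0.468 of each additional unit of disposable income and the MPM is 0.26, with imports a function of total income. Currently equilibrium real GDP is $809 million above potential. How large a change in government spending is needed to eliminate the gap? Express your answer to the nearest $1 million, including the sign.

Spending multiplier = 1/(1 − c + m) = 1/(1 − 0.468 + 0.26) = 1/0.792 ≈ 1.263.
Need ΔY = −$809 million, so ΔG = ΔY/k = (−$809 million) × 0.792 ≈ −$641 million.
The government should cut government spending by $641 million.

−$641 million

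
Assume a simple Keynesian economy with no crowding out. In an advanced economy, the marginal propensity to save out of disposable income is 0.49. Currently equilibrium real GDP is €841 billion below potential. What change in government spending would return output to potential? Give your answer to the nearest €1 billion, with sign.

MPC = 1 − MPS = 1 − 0.49 = 0.51.
Spending multiplier = 1/(1 − MPC) = 1/(1 − 0.51) = 1/0.49 ≈ 2.041.
Need ΔY = +€841 billion, so ΔG = ΔY/k = (+€841 billion) × 0.49 ≈ +€412 billion.
The government should increase government spending by €412 billion.

+€412 billion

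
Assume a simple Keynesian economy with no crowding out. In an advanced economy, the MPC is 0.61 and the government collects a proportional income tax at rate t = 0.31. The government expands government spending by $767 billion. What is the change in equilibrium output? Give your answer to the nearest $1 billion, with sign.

+$1,324 billion

Government-spending multiplier = 1/(1 − c(1−t)) = 1/(1 − 0.61×0.69) = 1/0.5791 ≈ 1.727.
ΔY = k × ΔG = (+$767 billion) / 0.5791 ≈ +$1,324 billion.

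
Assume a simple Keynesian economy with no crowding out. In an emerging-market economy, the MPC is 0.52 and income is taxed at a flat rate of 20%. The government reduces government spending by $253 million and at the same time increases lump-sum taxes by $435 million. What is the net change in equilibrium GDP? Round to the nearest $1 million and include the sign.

Expenditure multiplier = 1/(1 − c(1−t)) = 1/(1 − 0.52×0.8) = 1/0.584 ≈ 1.712.
ΔG contributes k·ΔG = (−$253 million) / 0.584 ≈ −$433.2 million.
ΔT of +$435 million changes first-round spending by −c·ΔT = −$226.2 million, contributing k·(−c·ΔT) = (−$226.2 million) / 0.584 ≈ −$387.3 million.
Net ΔY = k(ΔG − c·ΔT) = (−$479.2 million) / 0.584 ≈ −$821 million.

−$821 million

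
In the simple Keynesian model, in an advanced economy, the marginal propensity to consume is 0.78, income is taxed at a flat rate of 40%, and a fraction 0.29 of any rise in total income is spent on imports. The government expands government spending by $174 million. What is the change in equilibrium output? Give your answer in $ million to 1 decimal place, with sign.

Expenditure multiplier = 1/(1 − c(1−t) + m) = 1/(1 − 0.78×0.6 + 0.29) = 1/0.822 ≈ 1.217.
ΔY = k × ΔG = (+$174 million) / 0.822 ≈ +$211.7 million.

+$211.7 million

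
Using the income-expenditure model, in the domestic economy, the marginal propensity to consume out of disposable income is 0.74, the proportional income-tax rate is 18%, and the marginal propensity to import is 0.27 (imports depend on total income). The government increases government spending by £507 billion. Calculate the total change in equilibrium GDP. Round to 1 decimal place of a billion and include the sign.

+£764.5 billion

Expenditure multiplier = 1/(1 − c(1−t) + m) = 1/(1 − 0.74×0.82 + 0.27) = 1/0.6632 ≈ 1.508.
ΔY = k × ΔG = (+£507 billion) / 0.6632 ≈ +£764.5 billion.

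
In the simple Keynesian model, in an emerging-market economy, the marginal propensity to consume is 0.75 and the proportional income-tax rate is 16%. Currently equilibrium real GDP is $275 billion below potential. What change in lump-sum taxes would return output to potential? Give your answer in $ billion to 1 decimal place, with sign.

Spending multiplier = 1/(1 − c(1−t)) = 1/(1 − 0.75×0.84) = 1/0.37 ≈ 2.703.
Tax multiplier = −c·k = −0.75/0.37 ≈ −2.027. Need ΔY = +$275 billion, so ΔT = ΔY/(−c·k) = −(+$275 billion) × 0.37 / 0.75 ≈ −$135.7 billion.
The government should cut lump-sum taxes by $135.7 billion.

−$135.7 billion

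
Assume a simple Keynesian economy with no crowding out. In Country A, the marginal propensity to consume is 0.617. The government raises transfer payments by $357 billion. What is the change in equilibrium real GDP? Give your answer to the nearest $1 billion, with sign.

The transfer change shifts disposable income by +$357 billion, so first-round consumption changes by c·ΔTR = 0.617 × (+$357 billion) = +$220.269 billion.
Expenditure multiplier = 1/(1 − MPC) = 1/(1 − 0.617) = 1/0.383 ≈ 2.611.
The transfer multiplier is c × k ≈ 1.611, so ΔY = k × (c·ΔTR) = (+$220.269 billion) / 0.383 ≈ +$575 billion.

+$575 billion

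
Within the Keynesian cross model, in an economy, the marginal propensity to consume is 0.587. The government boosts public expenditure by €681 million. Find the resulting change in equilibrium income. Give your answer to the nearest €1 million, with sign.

+€1,649 million

Government-spending multiplier = 1/(1 − MPC) = 1/(1 − 0.587) = 1/0.413 ≈ 2.421.
ΔY = k × ΔG = (+€681 million) / 0.413 ≈ +€1,649 million.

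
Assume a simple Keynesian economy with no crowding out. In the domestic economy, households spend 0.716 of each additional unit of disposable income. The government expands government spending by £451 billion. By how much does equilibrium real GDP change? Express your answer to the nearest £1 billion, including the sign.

Expenditure multiplier = 1/(1 − MPC) = 1/(1 − 0.716) = 1/0.284 ≈ 3.521.
ΔY = k × ΔG = (+£451 billion) / 0.284 ≈ +£1,588 billion.

+£1,588 billion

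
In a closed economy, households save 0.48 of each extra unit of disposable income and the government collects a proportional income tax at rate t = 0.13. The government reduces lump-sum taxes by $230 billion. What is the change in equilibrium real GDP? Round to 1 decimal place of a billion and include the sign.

+$218.4 billion

MPC = 1 − MPS = 1 − 0.48 = 0.52.
A lump-sum tax change of −$230 billion shifts disposable income by +$230 billion; first-round consumption changes by −c × ΔT = −0.52 × (−$230 billion) = +$119.6 billion.
Expenditure multiplier = 1/(1 − c(1−t)) = 1/(1 − 0.52×0.87) = 1/0.5476 ≈ 1.826.
The tax multiplier is −c × k ≈ −0.95, so ΔY = k × (−c·ΔT) = (+$119.6 billion) / 0.5476 ≈ +$218.4 billion.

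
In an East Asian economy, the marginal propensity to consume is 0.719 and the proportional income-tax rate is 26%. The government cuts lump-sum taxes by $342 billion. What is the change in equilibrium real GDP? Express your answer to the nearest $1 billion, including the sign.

+$525 billion

A lump-sum tax change of −$342 billion shifts disposable income by +$342 billion; first-round consumption changes by −c × ΔT = −0.719 × (−$342 billion) = +$245.898 billion.
Expenditure multiplier = 1/(1 − c(1−t)) = 1/(1 − 0.719×0.74) = 1/0.46794 ≈ 2.137.
The tax multiplier is −c × k ≈ −1.537, so ΔY = k × (−c·ΔT) = (+$245.898 billion) / 0.46794 ≈ +$525 billion.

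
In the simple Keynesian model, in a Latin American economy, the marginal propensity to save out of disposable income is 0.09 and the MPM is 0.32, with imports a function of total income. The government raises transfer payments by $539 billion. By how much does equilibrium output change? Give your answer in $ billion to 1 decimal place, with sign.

+$1,196.3 billion

MPC = 1 − MPS = 1 − 0.09 = 0.91.
The transfer change shifts disposable income by +$539 billion, so first-round consumption changes by c·ΔTR = 0.91 × (+$539 billion) = +$490.49 billion.
Expenditure multiplier = 1/(1 − c + m) = 1/(1 − 0.91 + 0.32) = 1/0.41 ≈ 2.439.
The transfer multiplier is c × k ≈ 2.22, so ΔY = k × (c·ΔTR) = (+$490.49 billion) / 0.41 ≈ +$1,196.3 billion.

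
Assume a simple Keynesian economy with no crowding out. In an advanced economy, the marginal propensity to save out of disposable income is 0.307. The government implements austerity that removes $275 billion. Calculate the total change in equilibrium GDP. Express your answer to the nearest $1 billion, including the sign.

MPC = 1 − MPS = 1 − 0.307 = 0.693.
Spending multiplier = 1/(1 − MPC) = 1/(1 − 0.693) = 1/0.307 ≈ 3.257.
ΔY = k × ΔG = (−$275 billion) / 0.307 ≈ −$896 billion.

−$896 billion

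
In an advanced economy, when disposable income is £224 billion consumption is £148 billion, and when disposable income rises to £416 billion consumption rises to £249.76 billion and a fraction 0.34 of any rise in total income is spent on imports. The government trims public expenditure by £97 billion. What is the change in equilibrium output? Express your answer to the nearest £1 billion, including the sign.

−£120 billion

MPC = ΔC/ΔYd = (249.76 − 148)/(416 − 224) = 101.76/192 = 0.53.
Expenditure multiplier = 1/(1 − c + m) = 1/(1 − 0.53 + 0.34) = 1/0.81 ≈ 1.235.
ΔY = k × ΔG = (−£97 billion) / 0.81 ≈ −£120 billion.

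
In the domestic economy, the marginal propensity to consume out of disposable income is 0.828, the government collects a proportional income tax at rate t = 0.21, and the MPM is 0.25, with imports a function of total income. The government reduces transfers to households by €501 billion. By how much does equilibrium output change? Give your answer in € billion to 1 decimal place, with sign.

−€696.2 billion

The transfer change shifts disposable income by −€501 billion, so first-round consumption changes by c·ΔTR = 0.828 × (−€501 billion) = −€414.828 billion.
Expenditure multiplier = 1/(1 − c(1−t) + m) = 1/(1 − 0.828×0.79 + 0.25) = 1/0.59588 ≈ 1.678.
The transfer multiplier is c × k ≈ 1.39, so ΔY = k × (c·ΔTR) = (−€414.828 billion) / 0.59588 ≈ −€696.2 billion.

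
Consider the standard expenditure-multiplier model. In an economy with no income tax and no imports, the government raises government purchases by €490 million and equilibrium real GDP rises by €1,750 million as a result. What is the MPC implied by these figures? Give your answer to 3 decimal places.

Implied spending multiplier k = ΔY/ΔG = 1,750/490 ≈ 3.5714.
Since k = 1/(1 − MPC), MPC = 1 − 1/k = 1 − ΔG/ΔY = 1 − 490/1,750 = 0.720.

0.720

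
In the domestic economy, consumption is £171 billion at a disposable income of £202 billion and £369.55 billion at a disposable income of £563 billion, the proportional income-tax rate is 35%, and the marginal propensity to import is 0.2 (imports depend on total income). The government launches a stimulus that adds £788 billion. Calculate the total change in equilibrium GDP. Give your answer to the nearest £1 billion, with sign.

MPC = ΔC/ΔYd = (369.55 − 171)/(563 − 202) = 198.55/361 = 0.55.
Government-spending multiplier = 1/(1 − c(1−t) + m) = 1/(1 − 0.55×0.65 + 0.2) = 1/0.8425 ≈ 1.187.
ΔY = k × ΔG = (+£788 billion) / 0.8425 ≈ +£935 billion.

+£935 billion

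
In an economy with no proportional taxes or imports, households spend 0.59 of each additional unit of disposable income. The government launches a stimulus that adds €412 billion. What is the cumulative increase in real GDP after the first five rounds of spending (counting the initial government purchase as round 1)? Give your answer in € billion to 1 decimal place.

€933.0 billion

Round 1 adds ΔG = €412 billion; each later round is MPC = 0.59 times the previous.
After 5 rounds: 412 + 243.08 + 143.4172 + 84.616148 + 49.92352732 = ΔG·(1 − c^5)/(1 − c) = 412 × (1 − 0.0714924299)/0.41 ≈ €933 billion.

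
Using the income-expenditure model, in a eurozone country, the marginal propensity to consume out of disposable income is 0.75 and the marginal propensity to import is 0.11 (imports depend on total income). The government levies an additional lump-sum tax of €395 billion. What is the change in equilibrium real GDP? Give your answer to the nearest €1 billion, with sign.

A lump-sum tax change of +€395 billion shifts disposable income by −€395 billion; first-round consumption changes by −c × ΔT = −0.75 × (+€395 billion) = −€296.25 billion.
Expenditure multiplier = 1/(1 − c + m) = 1/(1 − 0.75 + 0.11) = 1/0.36 ≈ 2.778.
The tax multiplier is −c × k ≈ −2.083, so ΔY = k × (−c·ΔT) = (−€296.25 billion) / 0.36 ≈ −€823 billion.

−€823 billion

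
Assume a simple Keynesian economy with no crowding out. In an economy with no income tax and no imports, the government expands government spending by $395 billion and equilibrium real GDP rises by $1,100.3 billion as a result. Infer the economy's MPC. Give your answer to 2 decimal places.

Implied spending multiplier k = ΔY/ΔG = 1,100.3/395 ≈ 2.7856.
Since k = 1/(1 − MPC), MPC = 1 − 1/k = 1 − ΔG/ΔY = 1 − 395/1,100.3 ≈ 0.64.

0.64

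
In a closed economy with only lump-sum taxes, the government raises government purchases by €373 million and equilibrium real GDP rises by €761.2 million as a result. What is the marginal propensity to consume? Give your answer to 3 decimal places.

0.510

Implied spending multiplier k = ΔY/ΔG = 761.2/373 ≈ 2.0408.
Since k = 1/(1 − MPC), MPC = 1 − 1/k = 1 − ΔG/ΔY = 1 − 373/761.2 ≈ 0.510.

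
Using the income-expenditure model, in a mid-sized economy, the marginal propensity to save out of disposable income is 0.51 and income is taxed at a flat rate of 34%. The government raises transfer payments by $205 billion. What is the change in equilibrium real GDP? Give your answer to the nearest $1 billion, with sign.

+$148 billion

MPC = 1 − MPS = 1 − 0.51 = 0.49.
The transfer change shifts disposable income by +$205 billion, so first-round consumption changes by c·ΔTR = 0.49 × (+$205 billion) = +$100.45 billion.
Expenditure multiplier = 1/(1 − c(1−t)) = 1/(1 − 0.49×0.66) = 1/0.6766 ≈ 1.478.
The transfer multiplier is c × k ≈ 0.724, so ΔY = k × (c·ΔTR) = (+$100.45 billion) / 0.6766 ≈ +$148 billion.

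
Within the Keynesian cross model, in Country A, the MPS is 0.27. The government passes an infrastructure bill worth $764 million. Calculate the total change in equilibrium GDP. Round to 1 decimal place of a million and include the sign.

MPC = 1 − MPS = 1 − 0.27 = 0.73.
Government-spending multiplier = 1/(1 − MPC) = 1/(1 − 0.73) = 1/0.27 ≈ 3.704.
ΔY = k × ΔG = (+$764 million) / 0.27 ≈ +$2,829.6 million.

+$2,829.6 million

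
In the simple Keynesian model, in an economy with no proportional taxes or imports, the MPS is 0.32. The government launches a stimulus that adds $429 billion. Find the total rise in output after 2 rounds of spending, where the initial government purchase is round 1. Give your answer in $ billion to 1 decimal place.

MPC = 1 − MPS = 1 − 0.32 = 0.68.
Round 1 adds ΔG = $429 billion; each later round is MPC = 0.68 times the previous.
After 2 rounds: 429 + 291.72 = ΔG·(1 − c^2)/(1 − c) = 429 × (1 − 0.4624)/0.32 ≈ $720.7 billion.

$720.7 billion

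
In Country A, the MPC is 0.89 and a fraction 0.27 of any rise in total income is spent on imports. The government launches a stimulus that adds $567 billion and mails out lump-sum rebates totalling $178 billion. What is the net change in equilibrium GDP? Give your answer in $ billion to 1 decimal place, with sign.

Expenditure multiplier = 1/(1 − c + m) = 1/(1 − 0.89 + 0.27) = 1/0.38 ≈ 2.632.
ΔG contributes k·ΔG = (+$567 billion) / 0.38 ≈ +$1,492.1 billion.
ΔT of −$178 billion changes first-round spending by −c·ΔT = +$158.42 billion, contributing k·(−c·ΔT) = (+$158.42 billion) / 0.38 ≈ +$416.9 billion.
Net ΔY = k(ΔG − c·ΔT) = (+$725.42 billion) / 0.38 = +$1,909 billion.

+$1,909.0 billion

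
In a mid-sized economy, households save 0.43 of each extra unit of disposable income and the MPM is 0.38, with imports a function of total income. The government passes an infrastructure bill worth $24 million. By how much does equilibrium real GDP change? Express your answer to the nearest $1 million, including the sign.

MPC = 1 − MPS = 1 − 0.43 = 0.57.
Expenditure multiplier = 1/(1 − c + m) = 1/(1 − 0.57 + 0.38) = 1/0.81 ≈ 1.235.
ΔY = k × ΔG = (+$24 million) / 0.81 ≈ +$30 million.

+$30 million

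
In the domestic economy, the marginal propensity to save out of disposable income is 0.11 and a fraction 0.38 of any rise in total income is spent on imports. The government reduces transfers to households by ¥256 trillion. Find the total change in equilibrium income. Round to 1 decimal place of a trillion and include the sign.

−¥465.0 trillion

MPC = 1 − MPS = 1 − 0.11 = 0.89.
The transfer change shifts disposable income by −¥256 trillion, so first-round consumption changes by c·ΔTR = 0.89 × (−¥256 trillion) = −¥227.84 trillion.
Expenditure multiplier = 1/(1 − c + m) = 1/(1 − 0.89 + 0.38) = 1/0.49 ≈ 2.041.
The transfer multiplier is c × k ≈ 1.816, so ΔY = k × (c·ΔTR) = (−¥227.84 trillion) / 0.49 ≈ −¥465 trillion.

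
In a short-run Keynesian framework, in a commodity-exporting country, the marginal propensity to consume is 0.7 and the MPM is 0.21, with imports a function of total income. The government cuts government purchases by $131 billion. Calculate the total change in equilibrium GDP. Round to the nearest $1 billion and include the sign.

Spending multiplier = 1/(1 − c + m) = 1/(1 − 0.7 + 0.21) = 1/0.51 ≈ 1.961.
ΔY = k × ΔG = (−$131 billion) / 0.51 ≈ −$257 billion.

−$257 billion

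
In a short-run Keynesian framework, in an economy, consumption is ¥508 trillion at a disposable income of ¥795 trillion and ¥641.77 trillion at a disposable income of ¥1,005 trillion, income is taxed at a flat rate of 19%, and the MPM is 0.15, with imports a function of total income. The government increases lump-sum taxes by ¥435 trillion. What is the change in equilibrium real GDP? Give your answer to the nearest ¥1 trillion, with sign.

MPC = ΔC/ΔYd = (641.77 − 508)/(1,005 − 795) = 133.77/210 = 0.637.
A lump-sum tax change of +¥435 trillion shifts disposable income by −¥435 trillion; first-round consumption changes by −c × ΔT = −0.637 × (+¥435 trillion) = −¥277.095 trillion.
Expenditure multiplier = 1/(1 − c(1−t) + m) = 1/(1 − 0.637×0.81 + 0.15) = 1/0.63403 ≈ 1.577.
The tax multiplier is −c × k ≈ −1.005, so ΔY = k × (−c·ΔT) = (−¥277.095 trillion) / 0.63403 ≈ −¥437 trillion.

−¥437 trillion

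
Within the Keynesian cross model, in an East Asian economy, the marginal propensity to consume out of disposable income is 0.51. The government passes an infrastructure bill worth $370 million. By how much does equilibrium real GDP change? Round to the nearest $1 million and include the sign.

+$755 million

Government-spending multiplier = 1/(1 − MPC) = 1/(1 − 0.51) = 1/0.49 ≈ 2.041.
ΔY = k × ΔG = (+$370 million) / 0.49 ≈ +$755 million.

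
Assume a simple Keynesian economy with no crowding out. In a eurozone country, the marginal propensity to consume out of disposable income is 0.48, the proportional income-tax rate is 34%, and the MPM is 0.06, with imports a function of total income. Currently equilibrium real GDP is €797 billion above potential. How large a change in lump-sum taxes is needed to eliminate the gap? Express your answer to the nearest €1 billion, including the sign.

Spending multiplier = 1/(1 − c(1−t) + m) = 1/(1 − 0.48×0.66 + 0.06) = 1/0.7432 ≈ 1.346.
Tax multiplier = −c·k = −0.48/0.7432 ≈ −0.646. Need ΔY = −€797 billion, so ΔT = ΔY/(−c·k) = −(−€797 billion) × 0.7432 / 0.48 ≈ +€1,234 billion.
The government should raise lump-sum taxes by €1,234 billion.

+€1,234 billion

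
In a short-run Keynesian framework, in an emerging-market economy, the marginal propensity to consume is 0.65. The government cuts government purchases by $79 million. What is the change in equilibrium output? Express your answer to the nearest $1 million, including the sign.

Government-spending multiplier = 1/(1 − MPC) = 1/(1 − 0.65) = 1/0.35 ≈ 2.857.
ΔY = k × ΔG = (−$79 million) / 0.35 ≈ −$226 million.

−$226 million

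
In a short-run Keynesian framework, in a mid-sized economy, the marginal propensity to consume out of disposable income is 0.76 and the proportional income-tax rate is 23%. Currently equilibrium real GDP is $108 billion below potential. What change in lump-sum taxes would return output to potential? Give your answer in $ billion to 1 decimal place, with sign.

Spending multiplier = 1/(1 − c(1−t)) = 1/(1 − 0.76×0.77) = 1/0.4148 ≈ 2.411.
Tax multiplier = −c·k = −0.76/0.4148 ≈ −1.832. Need ΔY = +$108 billion, so ΔT = ΔY/(−c·k) = −(+$108 billion) × 0.4148 / 0.76 ≈ −$58.9 billion.
The government should cut lump-sum taxes by $58.9 billion.

−$58.9 billion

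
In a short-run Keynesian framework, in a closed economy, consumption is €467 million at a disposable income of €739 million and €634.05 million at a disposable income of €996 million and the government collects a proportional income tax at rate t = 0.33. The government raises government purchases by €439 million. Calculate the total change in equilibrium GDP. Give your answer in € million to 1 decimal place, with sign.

MPC = ΔC/ΔYd = (634.05 − 467)/(996 − 739) = 167.05/257 = 0.65.
Expenditure multiplier = 1/(1 − c(1−t)) = 1/(1 − 0.65×0.67) = 1/0.5645 ≈ 1.771.
ΔY = k × ΔG = (+€439 million) / 0.5645 ≈ +€777.7 million.

+€777.7 million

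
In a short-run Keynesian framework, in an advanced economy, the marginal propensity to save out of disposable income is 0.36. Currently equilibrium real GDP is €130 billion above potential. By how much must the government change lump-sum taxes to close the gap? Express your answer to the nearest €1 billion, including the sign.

+€73 billion

MPC = 1 − MPS = 1 − 0.36 = 0.64.
Spending multiplier = 1/(1 − MPC) = 1/(1 − 0.64) = 1/0.36 ≈ 2.778.
Tax multiplier = −c·k = −0.64/0.36 ≈ −1.778. Need ΔY = −€130 billion, so ΔT = ΔY/(−c·k) = −(−€130 billion) × 0.36 / 0.64 ≈ +€73 billion.
The government should raise lump-sum taxes by €73 billion.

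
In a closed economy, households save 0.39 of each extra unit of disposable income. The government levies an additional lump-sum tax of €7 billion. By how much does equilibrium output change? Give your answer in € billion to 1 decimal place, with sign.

MPC = 1 − MPS = 1 − 0.39 = 0.61.
A lump-sum tax change of +€7 billion shifts disposable income by −€7 billion; first-round consumption changes by −c × ΔT = −0.61 × (+€7 billion) = −€4.27 billion.
Expenditure multiplier = 1/(1 − MPC) = 1/(1 − 0.61) = 1/0.39 ≈ 2.564.
The tax multiplier is −c × k ≈ −1.564, so ΔY = k × (−c·ΔT) = (−€4.27 billion) / 0.39 ≈ −€10.9 billion.

−€10.9 billion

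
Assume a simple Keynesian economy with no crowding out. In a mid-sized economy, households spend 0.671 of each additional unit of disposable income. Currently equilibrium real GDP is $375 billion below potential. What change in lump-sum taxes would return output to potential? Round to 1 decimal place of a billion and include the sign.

Spending multiplier = 1/(1 − MPC) = 1/(1 − 0.671) = 1/0.329 ≈ 3.04.
Tax multiplier = −c·k = −0.671/0.329 ≈ −2.04. Need ΔY = +$375 billion, so ΔT = ΔY/(−c·k) = −(+$375 billion) × 0.329 / 0.671 ≈ −$183.9 billion.
The government should cut lump-sum taxes by $183.9 billion.

−$183.9 billion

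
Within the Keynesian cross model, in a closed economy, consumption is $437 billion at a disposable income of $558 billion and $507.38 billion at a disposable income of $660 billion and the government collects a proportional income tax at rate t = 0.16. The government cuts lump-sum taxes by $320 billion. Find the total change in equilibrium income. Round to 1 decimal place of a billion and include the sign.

+$525.2 billion

MPC = ΔC/ΔYd = (507.38 − 437)/(660 − 558) = 70.38/102 = 0.69.
A lump-sum tax change of −$320 billion shifts disposable income by +$320 billion; first-round consumption changes by −c × ΔT = −0.69 × (−$320 billion) = +$220.8 billion.
Expenditure multiplier = 1/(1 − c(1−t)) = 1/(1 − 0.69×0.84) = 1/0.4204 ≈ 2.379.
The tax multiplier is −c × k ≈ −1.641, so ΔY = k × (−c·ΔT) = (+$220.8 billion) / 0.4204 ≈ +$525.2 billion.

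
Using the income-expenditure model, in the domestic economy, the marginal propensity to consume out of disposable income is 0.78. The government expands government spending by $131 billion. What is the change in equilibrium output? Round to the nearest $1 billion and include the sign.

Expenditure multiplier = 1/(1 − MPC) = 1/(1 − 0.78) = 1/0.22 ≈ 4.545.
ΔY = k × ΔG = (+$131 billion) / 0.22 ≈ +$595 billion.

+$595 billion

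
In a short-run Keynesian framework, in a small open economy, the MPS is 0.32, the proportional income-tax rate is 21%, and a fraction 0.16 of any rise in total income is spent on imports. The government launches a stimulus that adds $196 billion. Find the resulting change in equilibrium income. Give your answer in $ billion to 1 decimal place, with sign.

MPC = 1 − MPS = 1 − 0.32 = 0.68.
Expenditure multiplier = 1/(1 − c(1−t) + m) = 1/(1 − 0.68×0.79 + 0.16) = 1/0.6228 ≈ 1.606.
ΔY = k × ΔG = (+$196 billion) / 0.6228 ≈ +$314.7 billion.

+$314.7 billion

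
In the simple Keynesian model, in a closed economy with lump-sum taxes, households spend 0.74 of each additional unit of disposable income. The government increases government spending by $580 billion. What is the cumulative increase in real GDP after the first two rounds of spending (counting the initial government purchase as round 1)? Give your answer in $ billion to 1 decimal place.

Round 1 adds ΔG = $580 billion; each later round is MPC = 0.74 times the previous.
After 2 rounds: 580 + 429.2 = ΔG·(1 − c^2)/(1 − c) = 580 × (1 − 0.5476)/0.26 = $1,009.2 billion.

$1,009.2 billion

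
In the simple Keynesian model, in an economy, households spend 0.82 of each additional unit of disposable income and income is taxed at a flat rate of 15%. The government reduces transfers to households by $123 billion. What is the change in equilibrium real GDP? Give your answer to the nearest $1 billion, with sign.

The transfer change shifts disposable income by −$123 billion, so first-round consumption changes by c·ΔTR = 0.82 × (−$123 billion) = −$100.86 billion.
Expenditure multiplier = 1/(1 − c(1−t)) = 1/(1 − 0.82×0.85) = 1/0.303 ≈ 3.3.
The transfer multiplier is c × k ≈ 2.706, so ΔY = k × (c·ΔTR) = (−$100.86 billion) / 0.303 ≈ −$333 billion.

−$333 billion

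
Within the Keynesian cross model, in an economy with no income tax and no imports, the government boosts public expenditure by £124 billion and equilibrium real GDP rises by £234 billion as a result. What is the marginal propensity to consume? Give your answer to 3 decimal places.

Implied spending multiplier k = ΔY/ΔG = 234/124 ≈ 1.8871.
Since k = 1/(1 − MPC), MPC = 1 − 1/k = 1 − ΔG/ΔY = 1 − 124/234 ≈ 0.470.

0.470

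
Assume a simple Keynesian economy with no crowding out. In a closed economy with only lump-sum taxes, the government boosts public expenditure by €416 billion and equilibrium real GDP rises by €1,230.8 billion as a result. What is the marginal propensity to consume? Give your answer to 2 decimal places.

Implied spending multiplier k = ΔY/ΔG = 1,230.8/416 ≈ 2.9587.
Since k = 1/(1 − MPC), MPC = 1 − 1/k = 1 − ΔG/ΔY = 1 − 416/1,230.8 ≈ 0.66.

0.66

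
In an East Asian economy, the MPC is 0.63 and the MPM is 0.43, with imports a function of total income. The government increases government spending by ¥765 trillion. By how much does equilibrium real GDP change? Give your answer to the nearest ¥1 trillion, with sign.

Spending multiplier = 1/(1 − c + m) = 1/(1 − 0.63 + 0.43) = 1/0.8 = 1.25.
ΔY = k × ΔG = (+¥765 trillion) / 0.8 ≈ +¥956 trillion.

+¥956 trillion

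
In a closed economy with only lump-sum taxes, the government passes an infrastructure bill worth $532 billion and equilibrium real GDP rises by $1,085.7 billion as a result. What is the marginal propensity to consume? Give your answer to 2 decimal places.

Implied spending multiplier k = ΔY/ΔG = 1,085.7/532 ≈ 2.0408.
Since k = 1/(1 − MPC), MPC = 1 − 1/k = 1 − ΔG/ΔY = 1 − 532/1,085.7 ≈ 0.51.

0.51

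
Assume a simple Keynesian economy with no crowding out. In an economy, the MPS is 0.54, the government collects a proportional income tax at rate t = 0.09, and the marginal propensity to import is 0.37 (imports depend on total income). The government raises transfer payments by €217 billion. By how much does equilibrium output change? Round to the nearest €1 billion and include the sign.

MPC = 1 − MPS = 1 − 0.54 = 0.46.
The transfer change shifts disposable income by +€217 billion, so first-round consumption changes by c·ΔTR = 0.46 × (+€217 billion) = +€99.82 billion.
Expenditure multiplier = 1/(1 − c(1−t) + m) = 1/(1 − 0.46×0.91 + 0.37) = 1/0.9514 ≈ 1.051.
The transfer multiplier is c × k ≈ 0.483, so ΔY = k × (c·ΔTR) = (+€99.82 billion) / 0.9514 ≈ +€105 billion.

+€105 billion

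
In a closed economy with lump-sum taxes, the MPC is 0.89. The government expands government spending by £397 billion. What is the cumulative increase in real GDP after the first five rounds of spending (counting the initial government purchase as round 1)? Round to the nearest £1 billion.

£1,594 billion

Round 1 adds ΔG = £397 billion; each later round is MPC = 0.89 times the previous.
After 5 rounds: 397 + 353.33 + 314.4637 + 279.872693 + 249.08669677 = ΔG·(1 − c^5)/(1 − c) = 397 × (1 − 0.5584059449)/0.11 ≈ £1,594 billion.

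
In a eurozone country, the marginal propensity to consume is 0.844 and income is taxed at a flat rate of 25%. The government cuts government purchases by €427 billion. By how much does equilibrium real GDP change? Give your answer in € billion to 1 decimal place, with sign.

−€1,163.5 billion

Expenditure multiplier = 1/(1 − c(1−t)) = 1/(1 − 0.844×0.75) = 1/0.367 ≈ 2.725.
ΔY = k × ΔG = (−€427 billion) / 0.367 ≈ −€1,163.5 billion.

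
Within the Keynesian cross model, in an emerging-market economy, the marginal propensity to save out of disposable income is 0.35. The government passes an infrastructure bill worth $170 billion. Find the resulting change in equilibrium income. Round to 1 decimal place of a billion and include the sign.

+$485.7 billion

MPC = 1 − MPS = 1 − 0.35 = 0.65.
Government-spending multiplier = 1/(1 − MPC) = 1/(1 − 0.65) = 1/0.35 ≈ 2.857.
ΔY = k × ΔG = (+$170 billion) / 0.35 ≈ +$485.7 billion.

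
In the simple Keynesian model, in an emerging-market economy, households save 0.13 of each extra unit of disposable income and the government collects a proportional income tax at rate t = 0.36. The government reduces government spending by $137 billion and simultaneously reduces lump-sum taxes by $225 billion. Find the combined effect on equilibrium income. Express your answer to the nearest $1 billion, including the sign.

+$133 billion

MPC = 1 − MPS = 1 − 0.13 = 0.87.
Expenditure multiplier = 1/(1 − c(1−t)) = 1/(1 − 0.87×0.64) = 1/0.4432 ≈ 2.256.
ΔG contributes k·ΔG = (−$137 billion) / 0.4432 ≈ −$309.1 billion.
ΔT of −$225 billion changes first-round spending by −c·ΔT = +$195.75 billion, contributing k·(−c·ΔT) = (+$195.75 billion) / 0.4432 ≈ +$441.7 billion.
Net ΔY = k(ΔG − c·ΔT) = (+$58.75 billion) / 0.4432 ≈ +$133 billion.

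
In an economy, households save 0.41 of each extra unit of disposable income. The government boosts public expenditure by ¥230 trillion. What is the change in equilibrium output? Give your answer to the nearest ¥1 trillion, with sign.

MPC = 1 − MPS = 1 − 0.41 = 0.59.
Expenditure multiplier = 1/(1 − MPC) = 1/(1 − 0.59) = 1/0.41 ≈ 2.439.
ΔY = k × ΔG = (+¥230 trillion) / 0.41 ≈ +¥561 trillion.

+¥561 trillion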